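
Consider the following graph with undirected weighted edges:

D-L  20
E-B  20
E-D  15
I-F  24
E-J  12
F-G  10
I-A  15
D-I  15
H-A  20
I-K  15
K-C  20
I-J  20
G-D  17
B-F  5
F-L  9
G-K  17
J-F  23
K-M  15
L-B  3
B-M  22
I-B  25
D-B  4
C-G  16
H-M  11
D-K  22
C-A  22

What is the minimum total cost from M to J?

Settle nodes by increasing distance from M:
M: 0
H: 11  (via M)
K: 15  (via M)
B: 22  (via M)
L: 25  (via B)
D: 26  (via B)
F: 27  (via B)
I: 30  (via K)
A: 31  (via H)
G: 32  (via K)
C: 35  (via K)
E: 41  (via D)
J: 50  (via F)
Shortest route: M–B–F–J = 50.

50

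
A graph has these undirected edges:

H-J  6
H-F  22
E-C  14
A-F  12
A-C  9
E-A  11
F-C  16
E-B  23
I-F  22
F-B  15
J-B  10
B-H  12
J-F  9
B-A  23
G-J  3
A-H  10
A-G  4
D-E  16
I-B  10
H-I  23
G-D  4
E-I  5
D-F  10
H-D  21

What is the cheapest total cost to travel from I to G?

20

Compare a few routes:
I–B–H–J–G: 10+12+6+3 = 31
I–E–A–G: 5+11+4 = 20
I–E–D–G: 5+16+4 = 25
I–B–J–G: 10+10+3 = 23
Cheapest is I–E–A–G at 20.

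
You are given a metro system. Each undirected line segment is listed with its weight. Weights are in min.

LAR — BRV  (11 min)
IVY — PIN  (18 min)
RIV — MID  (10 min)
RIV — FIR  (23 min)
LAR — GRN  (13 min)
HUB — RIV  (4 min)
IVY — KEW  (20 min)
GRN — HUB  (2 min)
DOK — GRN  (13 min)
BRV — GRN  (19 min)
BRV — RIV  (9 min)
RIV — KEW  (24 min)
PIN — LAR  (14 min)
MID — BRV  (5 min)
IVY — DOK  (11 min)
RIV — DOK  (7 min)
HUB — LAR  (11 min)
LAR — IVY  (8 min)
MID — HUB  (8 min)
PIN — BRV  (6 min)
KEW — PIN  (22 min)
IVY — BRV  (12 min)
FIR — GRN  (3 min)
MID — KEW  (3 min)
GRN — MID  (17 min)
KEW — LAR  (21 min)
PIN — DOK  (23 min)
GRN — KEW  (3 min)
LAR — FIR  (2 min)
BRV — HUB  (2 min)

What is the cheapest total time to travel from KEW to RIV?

Candidate routes:
KEW–MID–RIV: 3+10 = 13
KEW–MID–BRV–HUB–RIV: 3+5+2+4 = 14
KEW–GRN–HUB–RIV: 3+2+4 = 9
The minimum is 9 min via KEW–GRN–HUB–RIV.

9 min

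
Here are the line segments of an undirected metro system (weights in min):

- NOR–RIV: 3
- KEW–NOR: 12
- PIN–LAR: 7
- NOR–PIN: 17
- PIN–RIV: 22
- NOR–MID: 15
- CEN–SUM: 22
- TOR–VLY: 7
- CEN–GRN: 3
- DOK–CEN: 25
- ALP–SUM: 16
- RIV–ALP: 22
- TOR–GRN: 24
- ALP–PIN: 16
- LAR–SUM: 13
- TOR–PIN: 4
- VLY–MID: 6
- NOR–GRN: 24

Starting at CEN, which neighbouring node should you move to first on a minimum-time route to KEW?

Enumerating some paths:
CEN–GRN–TOR–PIN–RIV–NOR–KEW: 3+24+4+22+3+12 = 68
CEN–GRN–NOR–KEW: 3+24+12 = 39
CEN–GRN–TOR–PIN–NOR–KEW: 3+24+4+17+12 = 60
CEN–GRN–TOR–VLY–MID–NOR–KEW: 3+24+7+6+15+12 = 67
Cheapest is CEN–GRN–NOR–KEW at 39 min.
So from CEN the first move is to GRN.

GRN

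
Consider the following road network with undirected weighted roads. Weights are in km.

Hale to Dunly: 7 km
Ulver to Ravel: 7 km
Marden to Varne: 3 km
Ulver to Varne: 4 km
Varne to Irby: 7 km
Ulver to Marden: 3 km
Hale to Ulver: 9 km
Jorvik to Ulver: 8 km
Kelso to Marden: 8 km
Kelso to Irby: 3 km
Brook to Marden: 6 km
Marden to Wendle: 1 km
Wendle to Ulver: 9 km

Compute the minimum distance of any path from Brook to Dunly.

25 km

Compare a few routes:
Brook–Marden–Wendle–Ulver–Hale–Dunly: 6+1+9+9+7 = 32
Brook–Marden–Ulver–Hale–Dunly: 6+3+9+7 = 25
Brook–Marden–Varne–Ulver–Hale–Dunly: 6+3+4+9+7 = 29
The minimum is 25 km via Brook–Marden–Ulver–Hale–Dunly.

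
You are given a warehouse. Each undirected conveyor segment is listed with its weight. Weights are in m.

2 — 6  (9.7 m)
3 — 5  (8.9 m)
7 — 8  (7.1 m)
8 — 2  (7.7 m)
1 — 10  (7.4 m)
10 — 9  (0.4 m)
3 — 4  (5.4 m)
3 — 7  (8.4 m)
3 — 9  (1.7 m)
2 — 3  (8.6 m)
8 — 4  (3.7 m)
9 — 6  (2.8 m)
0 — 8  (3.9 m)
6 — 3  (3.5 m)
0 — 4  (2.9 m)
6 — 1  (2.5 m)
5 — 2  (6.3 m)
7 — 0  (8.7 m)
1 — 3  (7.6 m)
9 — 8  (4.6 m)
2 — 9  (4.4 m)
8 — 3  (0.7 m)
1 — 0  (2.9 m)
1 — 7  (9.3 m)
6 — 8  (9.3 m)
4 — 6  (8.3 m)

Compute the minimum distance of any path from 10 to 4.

6.5 m

Compare a few routes:
10–9–3–4: 0.4+1.7+5.4 = 7.5
10–9–3–8–4: 0.4+1.7+0.7+3.7 = 6.5
Cheapest is 10–9–3–8–4 at 6.5 m.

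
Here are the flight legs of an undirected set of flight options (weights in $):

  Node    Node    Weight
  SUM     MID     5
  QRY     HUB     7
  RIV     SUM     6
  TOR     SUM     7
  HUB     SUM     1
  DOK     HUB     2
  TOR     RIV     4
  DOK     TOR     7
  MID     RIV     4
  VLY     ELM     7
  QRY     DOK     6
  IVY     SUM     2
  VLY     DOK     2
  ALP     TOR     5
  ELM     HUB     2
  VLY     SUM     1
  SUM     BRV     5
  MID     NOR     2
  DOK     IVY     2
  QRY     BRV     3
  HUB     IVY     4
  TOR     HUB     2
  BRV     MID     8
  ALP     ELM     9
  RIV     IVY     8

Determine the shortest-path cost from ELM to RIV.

Shortest distances from ELM:
ELM: 0
HUB: 2  (via ELM)
SUM: 3  (via HUB)
DOK: 4  (via HUB)
VLY: 4  (via SUM)
TOR: 4  (via HUB)
IVY: 5  (via SUM)
RIV: 8  (via TOR)
Shortest route: ELM → HUB → TOR → RIV = $8.

$8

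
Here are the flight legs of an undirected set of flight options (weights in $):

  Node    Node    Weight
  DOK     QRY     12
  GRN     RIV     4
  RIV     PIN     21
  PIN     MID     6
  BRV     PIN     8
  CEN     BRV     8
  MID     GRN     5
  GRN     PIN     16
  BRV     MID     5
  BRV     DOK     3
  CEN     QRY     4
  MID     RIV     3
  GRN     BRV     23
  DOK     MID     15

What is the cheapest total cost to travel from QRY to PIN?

$20

Candidate routes:
QRY - DOK - BRV - PIN: 12+3+8 = 23
QRY - CEN - BRV - PIN: 4+8+8 = 20
The minimum is $20 via QRY - CEN - BRV - PIN.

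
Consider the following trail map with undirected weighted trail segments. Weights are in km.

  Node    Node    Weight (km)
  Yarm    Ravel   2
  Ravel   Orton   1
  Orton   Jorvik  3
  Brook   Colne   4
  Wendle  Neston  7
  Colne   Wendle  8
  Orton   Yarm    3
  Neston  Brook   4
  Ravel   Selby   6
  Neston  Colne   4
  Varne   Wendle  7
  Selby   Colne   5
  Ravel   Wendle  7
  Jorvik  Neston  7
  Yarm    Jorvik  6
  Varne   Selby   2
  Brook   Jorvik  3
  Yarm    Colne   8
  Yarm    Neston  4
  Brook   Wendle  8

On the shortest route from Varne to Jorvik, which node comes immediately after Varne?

Compare a few routes:
Varne–Selby–Ravel–Orton–Jorvik: 2+6+1+3 = 12
Varne–Selby–Colne–Brook–Jorvik: 2+5+4+3 = 14
The minimum is 12 km via Varne–Selby–Ravel–Orton–Jorvik.
So from Varne the first move is to Selby.

Selby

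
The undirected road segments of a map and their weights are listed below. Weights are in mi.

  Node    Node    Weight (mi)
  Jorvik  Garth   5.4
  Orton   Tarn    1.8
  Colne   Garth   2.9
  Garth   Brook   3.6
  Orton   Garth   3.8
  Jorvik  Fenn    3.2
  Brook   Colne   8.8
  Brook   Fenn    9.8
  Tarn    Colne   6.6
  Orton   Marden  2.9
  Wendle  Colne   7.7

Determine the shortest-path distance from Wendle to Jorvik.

Running Dijkstra from Wendle:
Wendle: 0
Colne: 7.7  (via Wendle)
Garth: 10.6  (via Colne)
Brook: 14.2  (via Garth)
Tarn: 14.3  (via Colne)
Orton: 14.4  (via Garth)
Jorvik: 16  (via Garth)
Shortest route: Wendle–Colne–Garth–Jorvik = 16 mi.

16 mi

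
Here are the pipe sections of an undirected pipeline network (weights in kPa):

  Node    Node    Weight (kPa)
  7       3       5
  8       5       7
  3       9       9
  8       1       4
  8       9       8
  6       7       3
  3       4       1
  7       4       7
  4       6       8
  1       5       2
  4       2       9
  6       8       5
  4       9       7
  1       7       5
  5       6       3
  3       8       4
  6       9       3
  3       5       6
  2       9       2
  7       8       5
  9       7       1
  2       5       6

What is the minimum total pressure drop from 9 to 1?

6 kPa

Shortest distances from 9:
9: 0
7: 1  (via 9)
2: 2  (via 9)
6: 3  (via 9)
1: 6  (via 7)
Shortest route: 9 → 7 → 1 = 6 kPa.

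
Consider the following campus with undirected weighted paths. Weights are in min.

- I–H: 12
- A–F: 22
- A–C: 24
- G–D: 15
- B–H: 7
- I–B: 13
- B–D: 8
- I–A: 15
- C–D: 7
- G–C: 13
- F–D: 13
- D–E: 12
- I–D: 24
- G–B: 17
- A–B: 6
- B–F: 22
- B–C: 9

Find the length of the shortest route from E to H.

Candidate routes:
E - D - B - I - H: 12+8+13+12 = 45
E - D - B - H: 12+8+7 = 27
E - D - I - H: 12+24+12 = 48
E - D - C - B - H: 12+7+9+7 = 35
The minimum is 27 min via E - D - B - H.

27 min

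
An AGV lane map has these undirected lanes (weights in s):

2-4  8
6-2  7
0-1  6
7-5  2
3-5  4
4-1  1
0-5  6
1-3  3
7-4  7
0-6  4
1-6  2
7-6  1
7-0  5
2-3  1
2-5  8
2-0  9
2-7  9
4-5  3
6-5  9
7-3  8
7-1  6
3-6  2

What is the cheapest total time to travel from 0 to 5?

Compare a few routes:
0–6–1–4–5: 4+2+1+3 = 10
0–7–5: 5+2 = 7
0–5: 6 = 6
0–6–7–5: 4+1+2 = 7
The minimum is 6 s via 0–5.

6 s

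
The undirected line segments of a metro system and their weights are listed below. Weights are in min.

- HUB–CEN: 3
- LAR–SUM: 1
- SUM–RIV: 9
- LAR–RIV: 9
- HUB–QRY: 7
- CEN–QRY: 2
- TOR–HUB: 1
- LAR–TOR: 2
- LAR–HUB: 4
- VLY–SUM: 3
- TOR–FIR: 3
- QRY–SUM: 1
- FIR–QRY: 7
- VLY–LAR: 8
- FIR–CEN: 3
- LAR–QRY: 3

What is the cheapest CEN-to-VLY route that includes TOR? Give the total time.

Best CEN to TOR: CEN–HUB–TOR costing 4
Shortest TOR→VLY: TOR–LAR–SUM–VLY = 6
Total via TOR: 4 + 6 = 10 min.

10 min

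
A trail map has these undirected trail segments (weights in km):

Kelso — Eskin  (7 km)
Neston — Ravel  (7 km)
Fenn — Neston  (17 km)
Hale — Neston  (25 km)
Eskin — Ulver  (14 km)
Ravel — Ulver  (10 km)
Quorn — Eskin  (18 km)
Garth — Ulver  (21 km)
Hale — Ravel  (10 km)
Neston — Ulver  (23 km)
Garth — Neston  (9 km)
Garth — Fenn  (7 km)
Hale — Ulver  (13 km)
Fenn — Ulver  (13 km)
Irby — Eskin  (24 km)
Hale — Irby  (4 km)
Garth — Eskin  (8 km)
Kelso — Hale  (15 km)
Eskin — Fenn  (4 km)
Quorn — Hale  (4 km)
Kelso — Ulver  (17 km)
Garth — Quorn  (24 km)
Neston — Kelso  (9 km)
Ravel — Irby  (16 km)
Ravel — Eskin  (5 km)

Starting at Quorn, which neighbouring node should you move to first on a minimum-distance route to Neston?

Hale

Candidate routes:
Quorn–Hale–Kelso–Neston: 4+15+9 = 28
Quorn–Hale–Ravel–Neston: 4+10+7 = 21
Cheapest is Quorn–Hale–Ravel–Neston at 21 km.
So from Quorn the first move is to Hale.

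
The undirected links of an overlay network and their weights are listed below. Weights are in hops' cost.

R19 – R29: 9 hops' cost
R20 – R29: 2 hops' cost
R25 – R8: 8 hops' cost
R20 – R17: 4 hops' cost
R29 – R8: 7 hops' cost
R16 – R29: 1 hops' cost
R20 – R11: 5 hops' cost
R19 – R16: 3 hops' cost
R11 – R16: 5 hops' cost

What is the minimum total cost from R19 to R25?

Shortest distances from R19:
R19: 0
R16: 3  (via R19)
R29: 4  (via R16)
R20: 6  (via R29)
R11: 8  (via R16)
R17: 10  (via R20)
R8: 11  (via R29)
R25: 19  (via R8)
Shortest route: R19 → R16 → R29 → R8 → R25 = 19 hops' cost.

19 hops' cost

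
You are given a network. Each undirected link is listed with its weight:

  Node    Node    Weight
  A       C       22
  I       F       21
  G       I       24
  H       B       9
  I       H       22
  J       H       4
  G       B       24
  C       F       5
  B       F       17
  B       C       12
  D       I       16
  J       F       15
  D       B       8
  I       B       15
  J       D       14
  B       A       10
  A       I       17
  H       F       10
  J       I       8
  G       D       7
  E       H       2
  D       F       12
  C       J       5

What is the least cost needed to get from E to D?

19

Candidate routes:
E → H → F → D: 2+10+12 = 24
E → H → J → D: 2+4+14 = 20
E → H → J → C → F → D: 2+4+5+5+12 = 28
E → H → B → D: 2+9+8 = 19
The minimum is 19 via E → H → B → D.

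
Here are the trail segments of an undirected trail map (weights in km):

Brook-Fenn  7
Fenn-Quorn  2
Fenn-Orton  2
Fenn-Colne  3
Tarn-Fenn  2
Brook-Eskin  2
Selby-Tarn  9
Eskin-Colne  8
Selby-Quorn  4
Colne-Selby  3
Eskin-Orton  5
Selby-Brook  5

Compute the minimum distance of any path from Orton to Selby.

Enumerating some paths:
Orton–Fenn–Brook–Selby: 2+7+5 = 14
Orton–Fenn–Tarn–Selby: 2+2+9 = 13
Orton–Eskin–Brook–Selby: 5+2+5 = 12
Orton–Fenn–Quorn–Selby: 2+2+4 = 8
Cheapest is Orton–Fenn–Quorn–Selby at 8 km.

8 km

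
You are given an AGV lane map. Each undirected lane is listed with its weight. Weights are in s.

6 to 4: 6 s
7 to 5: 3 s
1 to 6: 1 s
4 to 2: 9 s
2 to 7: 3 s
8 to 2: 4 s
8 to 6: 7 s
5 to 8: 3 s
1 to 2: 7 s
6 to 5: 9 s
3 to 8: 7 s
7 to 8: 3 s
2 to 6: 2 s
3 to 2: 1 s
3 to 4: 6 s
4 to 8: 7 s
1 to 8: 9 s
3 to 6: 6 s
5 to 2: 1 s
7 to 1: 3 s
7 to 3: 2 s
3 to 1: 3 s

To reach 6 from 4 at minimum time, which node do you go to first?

Candidate routes:
4 - 3 - 1 - 6: 6+3+1 = 10
4 - 3 - 2 - 6: 6+1+2 = 9
4 - 6: 6 = 6
Cheapest is 4 - 6 at 6 s.
So from 4 the first move is to 6.

6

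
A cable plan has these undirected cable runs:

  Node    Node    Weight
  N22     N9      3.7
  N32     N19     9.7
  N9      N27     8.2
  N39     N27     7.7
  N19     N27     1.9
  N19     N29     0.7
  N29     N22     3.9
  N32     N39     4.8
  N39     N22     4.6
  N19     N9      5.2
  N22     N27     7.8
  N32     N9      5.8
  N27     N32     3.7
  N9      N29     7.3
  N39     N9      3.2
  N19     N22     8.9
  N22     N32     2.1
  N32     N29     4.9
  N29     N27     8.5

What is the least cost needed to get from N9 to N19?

5.2

Settle nodes by increasing distance from N9:
N9: 0
N39: 3.2  (via N9)
N22: 3.7  (via N9)
N19: 5.2  (via N9)
Shortest route: N9–N19 = 5.2.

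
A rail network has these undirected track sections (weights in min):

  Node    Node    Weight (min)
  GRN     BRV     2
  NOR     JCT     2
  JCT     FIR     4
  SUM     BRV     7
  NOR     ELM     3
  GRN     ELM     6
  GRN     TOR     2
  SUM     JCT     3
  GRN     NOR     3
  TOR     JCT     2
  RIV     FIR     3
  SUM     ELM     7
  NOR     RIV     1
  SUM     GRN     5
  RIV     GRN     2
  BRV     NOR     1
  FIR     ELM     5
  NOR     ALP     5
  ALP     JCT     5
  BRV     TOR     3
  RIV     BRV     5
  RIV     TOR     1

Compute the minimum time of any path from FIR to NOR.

Candidate routes:
FIR - JCT - TOR - RIV - NOR: 4+2+1+1 = 8
FIR - RIV - NOR: 3+1 = 4
FIR - JCT - NOR: 4+2 = 6
FIR - RIV - GRN - NOR: 3+2+3 = 8
The minimum is 4 min via FIR - RIV - NOR.

4 min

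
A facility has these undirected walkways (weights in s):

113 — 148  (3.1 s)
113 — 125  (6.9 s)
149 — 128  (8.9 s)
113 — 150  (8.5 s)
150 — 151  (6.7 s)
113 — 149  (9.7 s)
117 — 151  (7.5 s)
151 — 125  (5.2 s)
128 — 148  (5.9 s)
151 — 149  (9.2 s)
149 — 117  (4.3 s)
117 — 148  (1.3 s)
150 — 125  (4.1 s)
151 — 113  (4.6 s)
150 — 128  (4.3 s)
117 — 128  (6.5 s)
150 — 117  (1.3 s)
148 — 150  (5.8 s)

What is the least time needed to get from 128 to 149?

Settle nodes by increasing distance from 128:
128: 0
150: 4.3  (via 128)
117: 5.6  (via 150)
148: 5.9  (via 128)
125: 8.4  (via 150)
149: 8.9  (via 128)
Shortest route: 128–149 = 8.9 s.

8.9 s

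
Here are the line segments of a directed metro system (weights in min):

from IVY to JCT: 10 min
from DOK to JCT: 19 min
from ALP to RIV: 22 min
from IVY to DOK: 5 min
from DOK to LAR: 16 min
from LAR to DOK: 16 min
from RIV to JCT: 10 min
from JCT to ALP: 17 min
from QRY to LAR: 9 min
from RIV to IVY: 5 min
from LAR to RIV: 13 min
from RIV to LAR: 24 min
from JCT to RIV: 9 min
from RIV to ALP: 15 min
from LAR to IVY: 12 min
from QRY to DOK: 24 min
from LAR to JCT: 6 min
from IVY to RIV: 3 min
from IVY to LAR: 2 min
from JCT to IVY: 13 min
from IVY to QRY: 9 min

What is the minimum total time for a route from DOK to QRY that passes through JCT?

Best DOK to JCT: DOK → JCT costing 19
Shortest JCT→QRY: JCT → IVY → QRY = 22
Total via JCT: 19 + 22 = 41 min.

41 min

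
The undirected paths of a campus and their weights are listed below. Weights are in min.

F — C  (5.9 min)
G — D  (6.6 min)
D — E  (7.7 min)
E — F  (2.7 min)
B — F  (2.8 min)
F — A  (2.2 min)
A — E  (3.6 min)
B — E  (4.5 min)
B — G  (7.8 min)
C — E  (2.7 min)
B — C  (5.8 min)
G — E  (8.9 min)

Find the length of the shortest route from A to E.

Running Dijkstra from A:
A: 0
F: 2.2  (via A)
E: 3.6  (via A)
Shortest route: A–E = 3.6 min.

3.6 min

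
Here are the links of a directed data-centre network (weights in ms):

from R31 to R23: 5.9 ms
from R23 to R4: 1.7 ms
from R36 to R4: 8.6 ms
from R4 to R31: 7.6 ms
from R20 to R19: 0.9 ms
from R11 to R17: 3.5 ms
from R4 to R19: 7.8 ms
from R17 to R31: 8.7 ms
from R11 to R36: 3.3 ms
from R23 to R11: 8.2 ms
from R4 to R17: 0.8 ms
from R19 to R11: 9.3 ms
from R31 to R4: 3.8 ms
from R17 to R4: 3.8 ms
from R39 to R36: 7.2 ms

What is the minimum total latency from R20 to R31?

22.4 ms

Enumerating some paths:
R20 → R19 → R11 → R36 → R4 → R31: 0.9+9.3+3.3+8.6+7.6 = 29.7
R20 → R19 → R11 → R17 → R31: 0.9+9.3+3.5+8.7 = 22.4
R20 → R19 → R11 → R17 → R4 → R31: 0.9+9.3+3.5+3.8+7.6 = 25.1
R20 → R19 → R11 → R36 → R4 → R17 → R31: 0.9+9.3+3.3+8.6+0.8+8.7 = 31.6
Cheapest is R20 → R19 → R11 → R17 → R31 at 22.4 ms.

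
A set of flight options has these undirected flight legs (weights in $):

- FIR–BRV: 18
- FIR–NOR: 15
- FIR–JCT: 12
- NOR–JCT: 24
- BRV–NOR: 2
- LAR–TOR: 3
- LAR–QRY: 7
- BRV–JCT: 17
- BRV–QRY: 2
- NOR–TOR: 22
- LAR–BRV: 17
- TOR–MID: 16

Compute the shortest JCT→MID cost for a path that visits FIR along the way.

Best JCT to FIR: JCT–FIR costing 12
Shortest FIR→MID: FIR–NOR–BRV–QRY–LAR–TOR–MID = 45
Total via FIR: 12 + 45 = $57.

$57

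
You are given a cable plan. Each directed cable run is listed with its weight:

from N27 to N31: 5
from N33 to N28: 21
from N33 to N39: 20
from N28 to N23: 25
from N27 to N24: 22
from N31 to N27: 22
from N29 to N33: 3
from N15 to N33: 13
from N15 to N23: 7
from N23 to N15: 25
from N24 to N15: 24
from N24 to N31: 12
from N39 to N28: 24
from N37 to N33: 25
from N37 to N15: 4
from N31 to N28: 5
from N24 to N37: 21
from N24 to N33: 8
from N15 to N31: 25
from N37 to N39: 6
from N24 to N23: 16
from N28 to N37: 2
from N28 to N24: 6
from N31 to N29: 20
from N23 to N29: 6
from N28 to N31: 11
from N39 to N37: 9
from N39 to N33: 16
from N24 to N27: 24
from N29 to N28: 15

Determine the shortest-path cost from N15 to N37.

30

Compare a few routes:
N15 → N23 → N29 → N28 → N37: 7+6+15+2 = 30
N15 → N31 → N28 → N37: 25+5+2 = 32
The minimum is 30 via N15 → N23 → N29 → N28 → N37.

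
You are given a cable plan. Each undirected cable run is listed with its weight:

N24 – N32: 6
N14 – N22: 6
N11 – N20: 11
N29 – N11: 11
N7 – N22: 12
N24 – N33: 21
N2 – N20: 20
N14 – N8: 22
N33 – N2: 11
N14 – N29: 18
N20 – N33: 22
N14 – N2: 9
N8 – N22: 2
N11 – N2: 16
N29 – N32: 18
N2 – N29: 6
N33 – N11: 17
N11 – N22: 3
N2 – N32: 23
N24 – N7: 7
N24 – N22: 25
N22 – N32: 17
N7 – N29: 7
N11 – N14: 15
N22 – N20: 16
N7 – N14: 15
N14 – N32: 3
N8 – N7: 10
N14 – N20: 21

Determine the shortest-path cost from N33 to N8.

Running Dijkstra from N33:
N33: 0
N2: 11  (via N33)
N29: 17  (via N2)
N11: 17  (via N33)
N14: 20  (via N2)
N22: 20  (via N11)
N24: 21  (via N33)
N8: 22  (via N22)
Shortest route: N33 → N11 → N22 → N8 = 22.

22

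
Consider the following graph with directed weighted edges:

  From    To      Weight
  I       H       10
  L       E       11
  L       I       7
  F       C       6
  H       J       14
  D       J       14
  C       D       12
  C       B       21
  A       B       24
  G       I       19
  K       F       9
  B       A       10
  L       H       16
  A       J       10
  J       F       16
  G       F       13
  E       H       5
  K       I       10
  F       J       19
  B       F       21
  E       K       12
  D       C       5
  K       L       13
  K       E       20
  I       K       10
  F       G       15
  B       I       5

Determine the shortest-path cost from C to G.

Enumerating some paths:
C → B → F → G: 21+21+15 = 57
C → B → A → J → F → G: 21+10+10+16+15 = 72
C → B → I → K → F → G: 21+5+10+9+15 = 60
C → B → I → H → J → F → G: 21+5+10+14+16+15 = 81
The minimum is 57 via C → B → F → G.

57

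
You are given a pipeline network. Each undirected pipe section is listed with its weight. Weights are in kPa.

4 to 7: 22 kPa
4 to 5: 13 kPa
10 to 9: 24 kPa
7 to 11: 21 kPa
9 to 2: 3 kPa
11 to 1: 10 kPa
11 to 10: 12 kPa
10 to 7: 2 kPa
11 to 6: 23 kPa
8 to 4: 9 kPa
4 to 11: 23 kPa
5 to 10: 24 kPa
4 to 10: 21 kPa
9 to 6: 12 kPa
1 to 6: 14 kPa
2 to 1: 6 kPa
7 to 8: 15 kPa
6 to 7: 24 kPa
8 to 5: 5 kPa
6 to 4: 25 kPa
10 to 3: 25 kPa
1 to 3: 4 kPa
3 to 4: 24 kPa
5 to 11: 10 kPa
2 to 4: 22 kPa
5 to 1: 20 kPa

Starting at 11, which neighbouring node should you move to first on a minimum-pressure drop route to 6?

6

Compare a few routes:
11 → 1 → 2 → 9 → 6: 10+6+3+12 = 31
11 → 6: 23 = 23
11 → 1 → 6: 10+14 = 24
11 → 10 → 7 → 6: 12+2+24 = 38
Cheapest is 11 → 6 at 23 kPa.
So from 11 the first move is to 6.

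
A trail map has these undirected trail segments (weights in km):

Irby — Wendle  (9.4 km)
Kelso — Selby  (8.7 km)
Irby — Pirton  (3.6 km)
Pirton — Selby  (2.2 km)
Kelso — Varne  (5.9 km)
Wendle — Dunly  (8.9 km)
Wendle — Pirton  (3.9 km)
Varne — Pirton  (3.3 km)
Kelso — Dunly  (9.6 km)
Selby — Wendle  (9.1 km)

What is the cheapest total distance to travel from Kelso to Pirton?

9.2 km

Enumerating some paths:
Kelso - Selby - Pirton: 8.7+2.2 = 10.9
Kelso - Varne - Pirton: 5.9+3.3 = 9.2
Cheapest is Kelso - Varne - Pirton at 9.2 km.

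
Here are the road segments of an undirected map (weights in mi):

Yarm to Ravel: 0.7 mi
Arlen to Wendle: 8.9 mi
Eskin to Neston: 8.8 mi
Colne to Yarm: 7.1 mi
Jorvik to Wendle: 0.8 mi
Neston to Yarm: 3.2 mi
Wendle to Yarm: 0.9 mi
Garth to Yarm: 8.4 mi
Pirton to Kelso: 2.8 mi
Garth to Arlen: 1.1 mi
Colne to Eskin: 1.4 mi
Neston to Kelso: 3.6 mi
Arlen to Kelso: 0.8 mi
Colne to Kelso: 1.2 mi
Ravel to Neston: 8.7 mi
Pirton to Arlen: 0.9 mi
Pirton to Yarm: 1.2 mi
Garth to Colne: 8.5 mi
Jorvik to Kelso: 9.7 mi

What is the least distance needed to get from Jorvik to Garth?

4.9 mi

Shortest distances from Jorvik:
Jorvik: 0
Wendle: 0.8  (via Jorvik)
Yarm: 1.7  (via Wendle)
Ravel: 2.4  (via Yarm)
Pirton: 2.9  (via Yarm)
Arlen: 3.8  (via Pirton)
Kelso: 4.6  (via Arlen)
Neston: 4.9  (via Yarm)
Garth: 4.9  (via Arlen)
Shortest route: Jorvik–Wendle–Yarm–Pirton–Arlen–Garth = 4.9 mi.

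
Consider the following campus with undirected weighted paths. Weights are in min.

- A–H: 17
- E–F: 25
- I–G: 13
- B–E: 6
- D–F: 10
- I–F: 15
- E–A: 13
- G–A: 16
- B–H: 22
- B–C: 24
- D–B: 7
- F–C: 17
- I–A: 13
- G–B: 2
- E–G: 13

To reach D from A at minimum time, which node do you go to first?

G

Enumerating some paths:
A → I → G → B → D: 13+13+2+7 = 35
A → G → B → D: 16+2+7 = 25
A → E → B → D: 13+6+7 = 26
The minimum is 25 min via A → G → B → D.
So from A the first move is to G.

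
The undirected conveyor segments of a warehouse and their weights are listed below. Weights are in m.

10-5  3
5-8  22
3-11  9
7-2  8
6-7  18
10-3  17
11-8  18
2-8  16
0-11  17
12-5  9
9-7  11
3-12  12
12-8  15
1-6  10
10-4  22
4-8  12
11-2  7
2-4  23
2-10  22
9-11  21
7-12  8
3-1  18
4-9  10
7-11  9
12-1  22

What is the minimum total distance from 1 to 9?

Candidate routes:
1 - 6 - 7 - 9: 10+18+11 = 39
1 - 3 - 11 - 7 - 9: 18+9+9+11 = 47
1 - 12 - 7 - 9: 22+8+11 = 41
1 - 3 - 11 - 9: 18+9+21 = 48
Cheapest is 1 - 6 - 7 - 9 at 39 m.

39 m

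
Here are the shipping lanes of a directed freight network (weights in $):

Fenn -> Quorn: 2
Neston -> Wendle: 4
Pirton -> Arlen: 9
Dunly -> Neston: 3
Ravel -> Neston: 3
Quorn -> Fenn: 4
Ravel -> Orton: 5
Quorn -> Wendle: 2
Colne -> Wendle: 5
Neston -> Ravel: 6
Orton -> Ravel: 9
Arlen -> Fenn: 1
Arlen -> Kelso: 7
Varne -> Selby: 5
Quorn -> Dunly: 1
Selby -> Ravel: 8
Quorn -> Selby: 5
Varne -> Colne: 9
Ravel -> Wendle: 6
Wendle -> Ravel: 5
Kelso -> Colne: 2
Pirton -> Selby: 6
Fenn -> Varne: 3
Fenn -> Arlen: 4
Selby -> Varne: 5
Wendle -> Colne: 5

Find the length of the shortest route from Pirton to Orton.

Shortest distances from Pirton:
Pirton: 0
Selby: 6  (via Pirton)
Arlen: 9  (via Pirton)
Fenn: 10  (via Arlen)
Varne: 11  (via Selby)
Quorn: 12  (via Fenn)
Dunly: 13  (via Quorn)
Wendle: 14  (via Quorn)
Ravel: 14  (via Selby)
Neston: 16  (via Dunly)
Kelso: 16  (via Arlen)
Colne: 18  (via Kelso)
Orton: 19  (via Ravel)
Shortest route: Pirton–Selby–Ravel–Orton = $19.

$19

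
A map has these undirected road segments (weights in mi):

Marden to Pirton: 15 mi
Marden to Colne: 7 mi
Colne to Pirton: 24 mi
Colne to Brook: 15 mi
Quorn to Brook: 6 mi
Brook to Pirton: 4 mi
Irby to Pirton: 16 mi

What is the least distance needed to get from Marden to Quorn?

25 mi

Candidate routes:
Marden–Colne–Brook–Quorn: 7+15+6 = 28
Marden–Pirton–Brook–Quorn: 15+4+6 = 25
Cheapest is Marden–Pirton–Brook–Quorn at 25 mi.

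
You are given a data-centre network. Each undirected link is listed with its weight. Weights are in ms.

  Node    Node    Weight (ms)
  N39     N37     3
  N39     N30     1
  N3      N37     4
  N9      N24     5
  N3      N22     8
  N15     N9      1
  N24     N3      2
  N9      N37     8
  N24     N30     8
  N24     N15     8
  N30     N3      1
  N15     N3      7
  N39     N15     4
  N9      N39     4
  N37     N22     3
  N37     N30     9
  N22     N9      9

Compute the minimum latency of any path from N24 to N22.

Candidate routes:
N24 → N3 → N30 → N39 → N37 → N22: 2+1+1+3+3 = 10
N24 → N3 → N37 → N22: 2+4+3 = 9
The minimum is 9 ms via N24 → N3 → N37 → N22.

9 ms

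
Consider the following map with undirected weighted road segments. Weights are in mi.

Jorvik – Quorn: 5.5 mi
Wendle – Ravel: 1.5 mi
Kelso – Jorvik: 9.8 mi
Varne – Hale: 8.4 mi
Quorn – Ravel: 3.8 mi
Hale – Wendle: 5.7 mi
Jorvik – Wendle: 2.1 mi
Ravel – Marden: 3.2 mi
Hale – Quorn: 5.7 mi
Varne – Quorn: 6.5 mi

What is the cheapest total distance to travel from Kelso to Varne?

Enumerating some paths:
Kelso → Jorvik → Wendle → Ravel → Quorn → Varne: 9.8+2.1+1.5+3.8+6.5 = 23.7
Kelso → Jorvik → Quorn → Varne: 9.8+5.5+6.5 = 21.8
The minimum is 21.8 mi via Kelso → Jorvik → Quorn → Varne.

21.8 mi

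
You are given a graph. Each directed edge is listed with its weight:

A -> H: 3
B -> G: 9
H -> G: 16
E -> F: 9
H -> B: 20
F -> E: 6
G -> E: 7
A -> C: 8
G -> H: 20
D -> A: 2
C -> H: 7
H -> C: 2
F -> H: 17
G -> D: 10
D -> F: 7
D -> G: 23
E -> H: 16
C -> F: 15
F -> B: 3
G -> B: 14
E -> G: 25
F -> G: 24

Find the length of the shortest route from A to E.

Candidate routes:
A–C–H–G–E: 8+7+16+7 = 38
A–H–B–G–E: 3+20+9+7 = 39
A–H–G–E: 3+16+7 = 26
A–C–F–E: 8+15+6 = 29
The minimum is 26 via A–H–G–E.

26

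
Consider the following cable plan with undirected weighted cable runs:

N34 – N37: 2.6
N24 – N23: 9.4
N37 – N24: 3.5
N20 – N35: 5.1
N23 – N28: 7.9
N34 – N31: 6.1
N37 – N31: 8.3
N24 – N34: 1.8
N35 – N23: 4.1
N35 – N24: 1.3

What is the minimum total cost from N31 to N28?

Candidate routes:
N31–N34–N37–N24–N35–N23–N28: 6.1+2.6+3.5+1.3+4.1+7.9 = 25.5
N31–N37–N24–N35–N23–N28: 8.3+3.5+1.3+4.1+7.9 = 25.1
N31–N34–N24–N35–N23–N28: 6.1+1.8+1.3+4.1+7.9 = 21.2
N31–N34–N24–N23–N28: 6.1+1.8+9.4+7.9 = 25.2
Cheapest is N31–N34–N24–N35–N23–N28 at 21.2.

21.2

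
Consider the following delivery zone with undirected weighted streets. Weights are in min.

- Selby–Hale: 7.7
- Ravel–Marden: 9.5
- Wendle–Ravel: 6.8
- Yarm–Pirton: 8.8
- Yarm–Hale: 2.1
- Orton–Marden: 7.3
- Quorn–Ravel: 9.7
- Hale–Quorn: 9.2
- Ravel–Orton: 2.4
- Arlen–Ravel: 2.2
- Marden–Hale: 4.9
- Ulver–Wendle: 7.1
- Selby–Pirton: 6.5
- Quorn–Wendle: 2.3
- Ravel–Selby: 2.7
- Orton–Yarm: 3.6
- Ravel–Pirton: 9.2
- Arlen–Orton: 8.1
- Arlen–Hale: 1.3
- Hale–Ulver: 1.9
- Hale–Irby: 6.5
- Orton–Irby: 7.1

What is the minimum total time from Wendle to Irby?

Running Dijkstra from Wendle:
Wendle: 0
Quorn: 2.3  (via Wendle)
Ravel: 6.8  (via Wendle)
Ulver: 7.1  (via Wendle)
Hale: 9  (via Ulver)
Arlen: 9  (via Ravel)
Orton: 9.2  (via Ravel)
Selby: 9.5  (via Ravel)
Yarm: 11.1  (via Hale)
Marden: 13.9  (via Hale)
Irby: 15.5  (via Hale)
Shortest route: Wendle–Ulver–Hale–Irby = 15.5 min.

15.5 min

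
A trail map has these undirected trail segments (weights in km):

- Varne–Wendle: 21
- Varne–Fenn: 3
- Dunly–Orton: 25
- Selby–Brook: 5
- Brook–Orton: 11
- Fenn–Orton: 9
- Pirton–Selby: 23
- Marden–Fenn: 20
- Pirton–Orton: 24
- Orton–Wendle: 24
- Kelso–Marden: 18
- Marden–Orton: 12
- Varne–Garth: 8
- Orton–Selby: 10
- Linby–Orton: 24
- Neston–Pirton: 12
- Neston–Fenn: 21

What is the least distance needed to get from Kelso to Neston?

Running Dijkstra from Kelso:
Kelso: 0
Marden: 18  (via Kelso)
Orton: 30  (via Marden)
Fenn: 38  (via Marden)
Selby: 40  (via Orton)
Brook: 41  (via Orton)
Varne: 41  (via Fenn)
Garth: 49  (via Varne)
Wendle: 54  (via Orton)
Linby: 54  (via Orton)
Pirton: 54  (via Orton)
Dunly: 55  (via Orton)
Neston: 59  (via Fenn)
Shortest route: Kelso–Marden–Fenn–Neston = 59 km.

59 km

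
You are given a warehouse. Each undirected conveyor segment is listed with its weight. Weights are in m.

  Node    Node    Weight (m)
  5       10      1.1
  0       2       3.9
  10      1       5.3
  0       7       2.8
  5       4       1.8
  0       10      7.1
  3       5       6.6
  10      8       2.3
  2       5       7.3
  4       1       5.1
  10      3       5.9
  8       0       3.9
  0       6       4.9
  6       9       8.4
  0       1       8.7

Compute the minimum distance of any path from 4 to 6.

14 m

Compare a few routes:
4 - 5 - 10 - 0 - 6: 1.8+1.1+7.1+4.9 = 14.9
4 - 5 - 2 - 0 - 6: 1.8+7.3+3.9+4.9 = 17.9
4 - 5 - 10 - 8 - 0 - 6: 1.8+1.1+2.3+3.9+4.9 = 14
Cheapest is 4 - 5 - 10 - 8 - 0 - 6 at 14 m.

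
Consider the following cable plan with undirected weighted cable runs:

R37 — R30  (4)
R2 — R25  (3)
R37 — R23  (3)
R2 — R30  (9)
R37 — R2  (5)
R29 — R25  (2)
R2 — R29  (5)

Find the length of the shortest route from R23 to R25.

11

Running Dijkstra from R23:
R23: 0
R37: 3  (via R23)
R30: 7  (via R37)
R2: 8  (via R37)
R25: 11  (via R2)
Shortest route: R23–R37–R2–R25 = 11.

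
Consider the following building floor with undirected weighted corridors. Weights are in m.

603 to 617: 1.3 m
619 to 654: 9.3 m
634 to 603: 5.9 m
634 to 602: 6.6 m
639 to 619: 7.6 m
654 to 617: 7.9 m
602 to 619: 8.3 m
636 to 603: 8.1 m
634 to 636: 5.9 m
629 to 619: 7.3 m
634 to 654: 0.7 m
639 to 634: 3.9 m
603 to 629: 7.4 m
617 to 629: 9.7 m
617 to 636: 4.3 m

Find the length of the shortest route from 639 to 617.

Enumerating some paths:
639 - 634 - 654 - 617: 3.9+0.7+7.9 = 12.5
639 - 634 - 603 - 617: 3.9+5.9+1.3 = 11.1
Cheapest is 639 - 634 - 603 - 617 at 11.1 m.

11.1 m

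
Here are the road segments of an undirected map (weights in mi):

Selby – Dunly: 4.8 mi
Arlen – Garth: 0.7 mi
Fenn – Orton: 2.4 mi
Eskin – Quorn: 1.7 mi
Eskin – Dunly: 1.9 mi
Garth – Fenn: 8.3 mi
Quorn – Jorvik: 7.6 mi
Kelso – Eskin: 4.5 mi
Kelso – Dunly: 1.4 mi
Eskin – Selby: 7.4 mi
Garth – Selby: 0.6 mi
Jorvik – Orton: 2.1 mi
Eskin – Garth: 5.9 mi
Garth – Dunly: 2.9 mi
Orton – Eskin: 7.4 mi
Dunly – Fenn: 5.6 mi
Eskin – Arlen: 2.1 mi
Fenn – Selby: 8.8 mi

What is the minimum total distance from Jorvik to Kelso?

Shortest distances from Jorvik:
Jorvik: 0
Orton: 2.1  (via Jorvik)
Fenn: 4.5  (via Orton)
Quorn: 7.6  (via Jorvik)
Eskin: 9.3  (via Quorn)
Dunly: 10.1  (via Fenn)
Arlen: 11.4  (via Eskin)
Kelso: 11.5  (via Dunly)
Shortest route: Jorvik → Orton → Fenn → Dunly → Kelso = 11.5 mi.

11.5 mi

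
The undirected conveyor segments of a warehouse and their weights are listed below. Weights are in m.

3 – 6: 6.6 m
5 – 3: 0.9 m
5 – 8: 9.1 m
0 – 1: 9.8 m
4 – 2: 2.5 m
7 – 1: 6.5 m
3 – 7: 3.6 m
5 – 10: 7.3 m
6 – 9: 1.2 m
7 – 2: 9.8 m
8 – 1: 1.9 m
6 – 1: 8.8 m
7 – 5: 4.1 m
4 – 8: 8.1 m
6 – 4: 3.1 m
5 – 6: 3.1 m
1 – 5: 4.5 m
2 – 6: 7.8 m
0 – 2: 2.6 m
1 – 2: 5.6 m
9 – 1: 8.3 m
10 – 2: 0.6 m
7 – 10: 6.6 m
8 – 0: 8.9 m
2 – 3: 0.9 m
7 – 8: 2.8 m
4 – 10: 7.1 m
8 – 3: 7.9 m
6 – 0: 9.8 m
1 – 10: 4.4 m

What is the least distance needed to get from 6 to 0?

Settle nodes by increasing distance from 6:
6: 0
9: 1.2  (via 6)
4: 3.1  (via 6)
5: 3.1  (via 6)
3: 4  (via 5)
2: 4.9  (via 3)
10: 5.5  (via 2)
7: 7.2  (via 5)
0: 7.5  (via 2)
Shortest route: 6–5–3–2–0 = 7.5 m.

7.5 m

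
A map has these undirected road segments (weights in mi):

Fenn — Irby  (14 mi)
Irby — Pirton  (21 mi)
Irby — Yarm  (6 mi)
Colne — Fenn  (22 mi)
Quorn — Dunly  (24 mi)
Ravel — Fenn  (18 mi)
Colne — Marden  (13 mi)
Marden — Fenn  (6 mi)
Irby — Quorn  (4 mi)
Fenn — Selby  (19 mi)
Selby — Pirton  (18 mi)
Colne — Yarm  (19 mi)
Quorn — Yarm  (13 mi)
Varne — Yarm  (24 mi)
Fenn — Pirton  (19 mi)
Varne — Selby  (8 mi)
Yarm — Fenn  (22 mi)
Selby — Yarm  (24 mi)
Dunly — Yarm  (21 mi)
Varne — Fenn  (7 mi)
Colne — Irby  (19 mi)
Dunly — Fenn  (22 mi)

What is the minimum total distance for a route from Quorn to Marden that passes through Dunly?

Shortest Quorn→Dunly: Quorn–Dunly = 24
Shortest Dunly→Marden: Dunly–Fenn–Marden = 28
Total via Dunly: 24 + 28 = 52 mi.

52 mi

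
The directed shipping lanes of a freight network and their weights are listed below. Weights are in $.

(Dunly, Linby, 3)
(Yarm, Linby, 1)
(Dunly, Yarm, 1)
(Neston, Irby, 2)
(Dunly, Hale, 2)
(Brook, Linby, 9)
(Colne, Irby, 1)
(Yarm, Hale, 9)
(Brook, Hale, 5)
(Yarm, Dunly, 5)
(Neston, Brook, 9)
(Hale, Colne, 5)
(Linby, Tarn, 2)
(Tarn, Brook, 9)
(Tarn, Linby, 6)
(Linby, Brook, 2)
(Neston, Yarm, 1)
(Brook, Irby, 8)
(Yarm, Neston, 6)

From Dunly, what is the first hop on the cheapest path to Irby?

Compare a few routes:
Dunly - Hale - Colne - Irby: 2+5+1 = 8
Dunly - Linby - Brook - Irby: 3+2+8 = 13
Dunly - Yarm - Linby - Brook - Irby: 1+1+2+8 = 12
Dunly - Yarm - Neston - Irby: 1+6+2 = 9
The minimum is $8 via Dunly - Hale - Colne - Irby.
So from Dunly the first move is to Hale.

Hale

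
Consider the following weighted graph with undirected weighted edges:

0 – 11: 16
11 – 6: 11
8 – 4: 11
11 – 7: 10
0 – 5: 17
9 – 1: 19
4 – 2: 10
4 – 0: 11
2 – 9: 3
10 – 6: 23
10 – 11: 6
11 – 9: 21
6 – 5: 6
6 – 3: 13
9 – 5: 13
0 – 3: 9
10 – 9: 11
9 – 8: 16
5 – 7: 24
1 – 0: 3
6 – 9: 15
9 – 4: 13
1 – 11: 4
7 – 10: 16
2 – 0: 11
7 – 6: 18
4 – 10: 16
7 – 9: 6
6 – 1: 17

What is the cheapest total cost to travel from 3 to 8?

31

Settle nodes by increasing distance from 3:
3: 0
0: 9  (via 3)
1: 12  (via 0)
6: 13  (via 3)
11: 16  (via 1)
5: 19  (via 6)
2: 20  (via 0)
4: 20  (via 0)
10: 22  (via 11)
9: 23  (via 2)
7: 26  (via 11)
8: 31  (via 4)
Shortest route: 3 → 0 → 4 → 8 = 31.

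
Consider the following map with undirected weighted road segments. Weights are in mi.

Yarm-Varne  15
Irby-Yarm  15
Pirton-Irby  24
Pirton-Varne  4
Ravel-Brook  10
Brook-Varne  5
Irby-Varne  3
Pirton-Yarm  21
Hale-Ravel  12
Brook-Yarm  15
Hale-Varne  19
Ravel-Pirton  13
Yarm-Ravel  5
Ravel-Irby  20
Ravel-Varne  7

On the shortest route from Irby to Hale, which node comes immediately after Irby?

Varne

Compare a few routes:
Irby–Varne–Pirton–Ravel–Hale: 3+4+13+12 = 32
Irby–Varne–Hale: 3+19 = 22
Irby–Varne–Brook–Ravel–Hale: 3+5+10+12 = 30
The minimum is 22 mi via Irby–Varne–Hale.
So from Irby the first move is to Varne.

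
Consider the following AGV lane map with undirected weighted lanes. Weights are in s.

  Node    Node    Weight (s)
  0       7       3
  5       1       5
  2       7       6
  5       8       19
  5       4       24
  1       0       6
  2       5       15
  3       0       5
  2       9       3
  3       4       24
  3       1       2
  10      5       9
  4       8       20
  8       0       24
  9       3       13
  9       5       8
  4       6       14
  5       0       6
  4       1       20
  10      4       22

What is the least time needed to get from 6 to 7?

Candidate routes:
6 - 4 - 1 - 0 - 7: 14+20+6+3 = 43
6 - 4 - 1 - 3 - 0 - 7: 14+20+2+5+3 = 44
Cheapest is 6 - 4 - 1 - 0 - 7 at 43 s.

43 s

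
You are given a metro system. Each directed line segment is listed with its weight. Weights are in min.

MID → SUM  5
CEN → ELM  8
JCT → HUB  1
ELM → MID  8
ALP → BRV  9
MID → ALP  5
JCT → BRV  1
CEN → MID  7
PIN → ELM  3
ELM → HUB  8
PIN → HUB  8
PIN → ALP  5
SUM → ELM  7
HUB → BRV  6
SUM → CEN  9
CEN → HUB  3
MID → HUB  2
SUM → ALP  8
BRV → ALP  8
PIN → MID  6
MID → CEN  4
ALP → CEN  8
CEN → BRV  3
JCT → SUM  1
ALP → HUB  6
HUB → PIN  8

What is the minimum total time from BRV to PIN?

22 min

Shortest distances from BRV:
BRV: 0
ALP: 8  (via BRV)
HUB: 14  (via ALP)
CEN: 16  (via ALP)
PIN: 22  (via HUB)
Shortest route: BRV–ALP–HUB–PIN = 22 min.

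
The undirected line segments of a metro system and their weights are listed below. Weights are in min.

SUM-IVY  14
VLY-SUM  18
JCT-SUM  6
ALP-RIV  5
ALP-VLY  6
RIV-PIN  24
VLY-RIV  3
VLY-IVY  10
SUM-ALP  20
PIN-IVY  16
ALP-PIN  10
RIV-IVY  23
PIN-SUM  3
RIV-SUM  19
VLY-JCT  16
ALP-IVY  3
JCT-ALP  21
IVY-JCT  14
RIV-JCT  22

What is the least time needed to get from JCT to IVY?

Enumerating some paths:
JCT - SUM - IVY: 6+14 = 20
JCT - IVY: 14 = 14
The minimum is 14 min via JCT - IVY.

14 min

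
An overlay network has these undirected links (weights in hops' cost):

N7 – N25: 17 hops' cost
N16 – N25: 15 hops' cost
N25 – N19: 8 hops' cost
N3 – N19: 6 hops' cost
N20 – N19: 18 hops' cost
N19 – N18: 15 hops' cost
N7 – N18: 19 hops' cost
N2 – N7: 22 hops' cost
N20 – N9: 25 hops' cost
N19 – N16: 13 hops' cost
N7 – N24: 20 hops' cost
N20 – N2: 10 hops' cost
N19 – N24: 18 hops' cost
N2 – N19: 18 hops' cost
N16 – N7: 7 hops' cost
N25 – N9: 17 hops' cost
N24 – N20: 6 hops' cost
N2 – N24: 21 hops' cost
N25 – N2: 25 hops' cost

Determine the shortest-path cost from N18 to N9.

40 hops' cost

Shortest distances from N18:
N18: 0
N19: 15  (via N18)
N7: 19  (via N18)
N3: 21  (via N19)
N25: 23  (via N19)
N16: 26  (via N7)
N2: 33  (via N19)
N24: 33  (via N19)
N20: 33  (via N19)
N9: 40  (via N25)
Shortest route: N18–N19–N25–N9 = 40 hops' cost.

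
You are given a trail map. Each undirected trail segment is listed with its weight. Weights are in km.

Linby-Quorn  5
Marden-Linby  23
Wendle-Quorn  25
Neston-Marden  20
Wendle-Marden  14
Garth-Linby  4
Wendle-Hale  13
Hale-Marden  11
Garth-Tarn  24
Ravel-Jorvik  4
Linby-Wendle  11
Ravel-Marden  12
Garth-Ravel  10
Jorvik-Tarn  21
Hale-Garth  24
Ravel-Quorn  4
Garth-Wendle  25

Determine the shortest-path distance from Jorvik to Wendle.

Enumerating some paths:
Jorvik–Ravel–Garth–Linby–Wendle: 4+10+4+11 = 29
Jorvik–Ravel–Quorn–Linby–Wendle: 4+4+5+11 = 24
The minimum is 24 km via Jorvik–Ravel–Quorn–Linby–Wendle.

24 km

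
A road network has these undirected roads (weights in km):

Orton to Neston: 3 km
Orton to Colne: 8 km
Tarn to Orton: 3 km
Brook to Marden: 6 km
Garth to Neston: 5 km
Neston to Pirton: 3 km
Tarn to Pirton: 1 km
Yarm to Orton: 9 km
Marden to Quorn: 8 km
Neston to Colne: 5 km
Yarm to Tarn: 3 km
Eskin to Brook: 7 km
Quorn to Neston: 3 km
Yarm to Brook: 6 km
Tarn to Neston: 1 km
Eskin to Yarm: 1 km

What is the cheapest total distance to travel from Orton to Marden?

14 km

Compare a few routes:
Orton → Tarn → Yarm → Brook → Marden: 3+3+6+6 = 18
Orton → Tarn → Neston → Quorn → Marden: 3+1+3+8 = 15
Orton → Neston → Quorn → Marden: 3+3+8 = 14
Orton → Tarn → Pirton → Neston → Quorn → Marden: 3+1+3+3+8 = 18
The minimum is 14 km via Orton → Neston → Quorn → Marden.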